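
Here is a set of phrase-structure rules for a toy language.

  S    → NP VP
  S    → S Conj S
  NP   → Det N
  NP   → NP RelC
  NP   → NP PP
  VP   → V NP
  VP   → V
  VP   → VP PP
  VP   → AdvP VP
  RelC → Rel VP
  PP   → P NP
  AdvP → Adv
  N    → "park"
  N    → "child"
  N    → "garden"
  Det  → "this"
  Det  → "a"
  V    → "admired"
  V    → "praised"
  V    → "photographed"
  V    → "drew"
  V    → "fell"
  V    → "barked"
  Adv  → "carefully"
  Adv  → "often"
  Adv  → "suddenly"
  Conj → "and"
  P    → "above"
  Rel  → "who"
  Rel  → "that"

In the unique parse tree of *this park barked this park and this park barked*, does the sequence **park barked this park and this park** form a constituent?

No

[S [S [NP [Det this] [N park]] [VP [V barked] [NP [Det this] [N park]]]] [Conj and] [S [NP [Det this] [N park]] [VP [V barked]]]]
The smallest constituent containing 'park barked this park and this park' is the S spanning 'this park barked this park and this park barked'; no single node in the tree dominates exactly the given words.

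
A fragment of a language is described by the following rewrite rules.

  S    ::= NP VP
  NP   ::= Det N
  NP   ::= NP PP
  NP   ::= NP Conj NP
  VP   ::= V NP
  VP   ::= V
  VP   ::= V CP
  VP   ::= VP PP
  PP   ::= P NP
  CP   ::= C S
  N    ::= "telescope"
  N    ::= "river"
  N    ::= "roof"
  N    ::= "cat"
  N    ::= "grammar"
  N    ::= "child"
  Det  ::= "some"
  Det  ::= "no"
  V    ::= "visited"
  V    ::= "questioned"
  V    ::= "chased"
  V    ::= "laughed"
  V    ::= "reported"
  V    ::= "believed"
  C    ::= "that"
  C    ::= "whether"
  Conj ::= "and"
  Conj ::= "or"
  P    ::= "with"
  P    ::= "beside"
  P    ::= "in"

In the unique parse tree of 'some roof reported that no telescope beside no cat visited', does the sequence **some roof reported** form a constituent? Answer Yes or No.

[S [NP [Det some] [N roof]] [VP [V reported] [CP [C that] [S [NP [NP [Det no] [N telescope]] [PP [P beside] [NP [Det no] [N cat]]]] [VP [V visited]]]]]]
The smallest constituent containing 'some roof reported' is the S spanning 'some roof reported that no telescope beside no cat visited'; no single node in the tree dominates exactly the given words.

No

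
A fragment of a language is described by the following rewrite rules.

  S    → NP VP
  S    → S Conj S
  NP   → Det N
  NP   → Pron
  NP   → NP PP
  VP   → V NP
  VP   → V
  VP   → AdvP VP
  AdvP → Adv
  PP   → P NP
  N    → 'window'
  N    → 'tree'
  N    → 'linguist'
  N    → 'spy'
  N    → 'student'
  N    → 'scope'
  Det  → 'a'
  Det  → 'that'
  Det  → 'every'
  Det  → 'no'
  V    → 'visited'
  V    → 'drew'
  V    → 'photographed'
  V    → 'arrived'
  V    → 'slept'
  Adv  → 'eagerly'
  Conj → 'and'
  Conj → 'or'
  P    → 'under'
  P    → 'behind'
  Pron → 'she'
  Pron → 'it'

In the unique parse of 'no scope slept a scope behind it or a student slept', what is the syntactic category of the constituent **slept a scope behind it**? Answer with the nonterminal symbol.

VP

S
  S
    NP
      Det: no
      N: scope
    VP
      V: slept
      NP
        NP
          Det: a
          N: scope
        PP
          P: behind
          NP
            Pron: it
  Conj: or
  S
    NP
      Det: a
      N: student
    VP
      V: slept
The span 'slept a scope behind it' is the VP node built by VP → V NP.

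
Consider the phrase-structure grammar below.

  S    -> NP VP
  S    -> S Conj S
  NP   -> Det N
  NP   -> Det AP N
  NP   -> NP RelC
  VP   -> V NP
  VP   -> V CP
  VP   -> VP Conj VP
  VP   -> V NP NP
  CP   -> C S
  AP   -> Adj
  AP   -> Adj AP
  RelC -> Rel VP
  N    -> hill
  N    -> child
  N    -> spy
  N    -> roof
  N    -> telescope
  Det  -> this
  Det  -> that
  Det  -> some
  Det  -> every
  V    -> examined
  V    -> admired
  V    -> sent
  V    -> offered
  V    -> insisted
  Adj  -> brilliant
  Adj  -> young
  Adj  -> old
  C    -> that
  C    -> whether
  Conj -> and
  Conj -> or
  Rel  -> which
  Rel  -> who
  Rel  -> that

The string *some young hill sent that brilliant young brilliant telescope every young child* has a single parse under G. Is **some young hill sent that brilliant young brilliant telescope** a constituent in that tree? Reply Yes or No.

[S [NP [Det some] [AP [Adj young]] [N hill]] [VP [V sent] [NP [Det that] [AP [Adj brilliant] [AP [Adj young] [AP [Adj brilliant]]]] [N telescope]] [NP [Det every] [AP [Adj young]] [N child]]]]
The smallest constituent containing 'some young hill sent that brilliant young brilliant telescope' is the S spanning 'some young hill sent that brilliant young brilliant telescope every young child'; no single node in the tree dominates exactly the given words.

No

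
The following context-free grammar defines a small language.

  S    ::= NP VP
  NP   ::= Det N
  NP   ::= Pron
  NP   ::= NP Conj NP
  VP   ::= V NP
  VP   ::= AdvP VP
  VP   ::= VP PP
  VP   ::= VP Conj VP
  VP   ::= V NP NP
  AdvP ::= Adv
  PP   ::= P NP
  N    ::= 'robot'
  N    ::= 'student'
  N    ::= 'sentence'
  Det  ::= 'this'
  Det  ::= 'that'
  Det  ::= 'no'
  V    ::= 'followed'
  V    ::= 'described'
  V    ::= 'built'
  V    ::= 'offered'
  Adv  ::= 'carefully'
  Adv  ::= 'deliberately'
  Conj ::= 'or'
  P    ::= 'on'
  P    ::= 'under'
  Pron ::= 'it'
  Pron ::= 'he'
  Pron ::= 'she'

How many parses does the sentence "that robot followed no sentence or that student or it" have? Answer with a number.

2

The two bracketings:
[S [NP [Det that] [N robot]] [VP [V followed] [NP [NP [Det no] [N sentence]] [Conj or] [NP [NP [Det that] [N student]] [Conj or] [NP [Pron it]]]]]]
[S [NP [Det that] [N robot]] [VP [V followed] [NP [NP [NP [Det no] [N sentence]] [Conj or] [NP [Det that] [N student]]] [Conj or] [NP [Pron it]]]]]
The trees differ in how a recursive rule is bracketed over the same span.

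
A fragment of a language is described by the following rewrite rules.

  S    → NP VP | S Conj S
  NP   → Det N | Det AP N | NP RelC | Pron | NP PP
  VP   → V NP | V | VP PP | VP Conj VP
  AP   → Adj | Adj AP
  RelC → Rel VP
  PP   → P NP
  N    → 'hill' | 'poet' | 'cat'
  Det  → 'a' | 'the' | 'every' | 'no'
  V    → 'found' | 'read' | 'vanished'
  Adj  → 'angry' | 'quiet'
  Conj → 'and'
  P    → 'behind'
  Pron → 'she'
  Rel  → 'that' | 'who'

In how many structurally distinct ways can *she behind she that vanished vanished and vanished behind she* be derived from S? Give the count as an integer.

4

Two of the 4 distinct bracketings:
[S [NP [NP [NP [Pron she]] [PP [P behind] [NP [Pron she]]]] [RelC [Rel that] [VP [V vanished]]]] [VP [VP [VP [V vanished]] [Conj and] [VP [V vanished]]] [PP [P behind] [NP [Pron she]]]]]
[S [NP [NP [NP [Pron she]] [PP [P behind] [NP [Pron she]]]] [RelC [Rel that] [VP [V vanished]]]] [VP [VP [V vanished]] [Conj and] [VP [VP [V vanished]] [PP [P behind] [NP [Pron she]]]]]]
The trees differ in how a recursive rule is bracketed over the same span.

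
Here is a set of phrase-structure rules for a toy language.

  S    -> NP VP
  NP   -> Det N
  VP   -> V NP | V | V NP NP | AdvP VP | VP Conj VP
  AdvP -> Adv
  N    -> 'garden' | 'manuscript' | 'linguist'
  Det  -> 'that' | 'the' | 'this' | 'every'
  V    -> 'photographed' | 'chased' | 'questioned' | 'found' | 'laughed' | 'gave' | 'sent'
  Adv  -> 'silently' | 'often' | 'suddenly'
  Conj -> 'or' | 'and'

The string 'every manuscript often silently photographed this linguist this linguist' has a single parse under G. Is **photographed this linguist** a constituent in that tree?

[S [NP [Det every] [N manuscript]] [VP [AdvP [Adv often]] [VP [AdvP [Adv silently]] [VP [V photographed] [NP [Det this] [N linguist]] [NP [Det this] [N linguist]]]]]]
The smallest constituent containing 'photographed this linguist' is the VP spanning 'photographed this linguist this linguist'; no single node in the tree dominates exactly the given words.

No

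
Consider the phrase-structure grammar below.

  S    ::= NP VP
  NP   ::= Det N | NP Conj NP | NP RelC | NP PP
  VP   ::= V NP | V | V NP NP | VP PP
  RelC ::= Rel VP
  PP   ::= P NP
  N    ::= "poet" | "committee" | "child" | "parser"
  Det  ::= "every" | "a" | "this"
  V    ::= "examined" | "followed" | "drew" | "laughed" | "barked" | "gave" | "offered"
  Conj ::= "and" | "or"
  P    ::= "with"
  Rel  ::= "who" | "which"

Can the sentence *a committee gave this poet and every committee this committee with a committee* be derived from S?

Grammatical

S
  NP
    Det: a
    N: committee
  VP
    V: gave
    NP
      NP
        Det: this
        N: poet
      Conj: and
      NP
        Det: every
        N: committee
    NP
      NP
        Det: this
        N: committee
      PP
        P: with
        NP
          Det: a
          N: committee
Each bracket corresponds to one application of a listed rule, so the string is derivable from S.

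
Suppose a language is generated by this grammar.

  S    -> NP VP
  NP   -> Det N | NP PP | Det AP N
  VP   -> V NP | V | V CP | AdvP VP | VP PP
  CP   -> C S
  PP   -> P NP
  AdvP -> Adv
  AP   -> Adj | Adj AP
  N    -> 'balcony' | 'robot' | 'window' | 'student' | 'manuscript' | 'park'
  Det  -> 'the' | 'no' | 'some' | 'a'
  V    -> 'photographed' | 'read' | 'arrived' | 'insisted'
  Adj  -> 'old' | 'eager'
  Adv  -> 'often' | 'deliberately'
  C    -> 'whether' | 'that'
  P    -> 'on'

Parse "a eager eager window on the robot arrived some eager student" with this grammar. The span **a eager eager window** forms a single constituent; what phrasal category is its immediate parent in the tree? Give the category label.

S
  NP
    NP
      Det: a
      AP
        Adj: eager
        AP
          Adj: eager
      N: window
    PP
      P: on
      NP
        Det: the
        N: robot
  VP
    V: arrived
    NP
      Det: some
      AP
        Adj: eager
      N: student
The span 'a eager eager window' is the NP node built by NP → Det AP N.
Its mother is the NP built by NP → NP PP.

NP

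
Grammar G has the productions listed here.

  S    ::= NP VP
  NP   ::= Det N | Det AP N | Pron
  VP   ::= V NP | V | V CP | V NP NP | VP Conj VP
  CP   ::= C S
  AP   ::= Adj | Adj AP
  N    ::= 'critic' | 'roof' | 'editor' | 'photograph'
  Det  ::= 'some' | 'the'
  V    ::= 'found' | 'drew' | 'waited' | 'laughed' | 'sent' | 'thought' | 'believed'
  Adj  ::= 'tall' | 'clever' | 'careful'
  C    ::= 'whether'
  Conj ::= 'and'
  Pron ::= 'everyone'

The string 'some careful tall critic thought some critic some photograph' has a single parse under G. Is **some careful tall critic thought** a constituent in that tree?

No

[S [NP [Det some] [AP [Adj careful] [AP [Adj tall]]] [N critic]] [VP [V thought] [NP [Det some] [N critic]] [NP [Det some] [N photograph]]]]
The smallest constituent containing 'some careful tall critic thought' is the S spanning 'some careful tall critic thought some critic some photograph'; no single node in the tree dominates exactly the given words.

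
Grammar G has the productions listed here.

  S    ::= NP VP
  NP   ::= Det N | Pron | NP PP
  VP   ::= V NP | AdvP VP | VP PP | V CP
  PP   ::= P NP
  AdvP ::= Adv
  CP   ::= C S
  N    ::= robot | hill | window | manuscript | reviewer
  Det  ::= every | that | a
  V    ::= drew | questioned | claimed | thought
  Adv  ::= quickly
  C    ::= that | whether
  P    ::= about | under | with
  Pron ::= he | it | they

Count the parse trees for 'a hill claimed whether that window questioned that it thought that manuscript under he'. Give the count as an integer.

4

Two of the 4 distinct bracketings:
[S [NP [Det a] [N hill]] [VP [VP [V claimed] [CP [C whether] [S [NP [Det that] [N window]] [VP [V questioned] [CP [C that] [S [NP [Pron it]] [VP [V thought] [NP [Det that] [N manuscript]]]]]]]]] [PP [P under] [NP [Pron he]]]]]
[S [NP [Det a] [N hill]] [VP [V claimed] [CP [C whether] [S [NP [Det that] [N window]] [VP [VP [V questioned] [CP [C that] [S [NP [Pron it]] [VP [V thought] [NP [Det that] [N manuscript]]]]]] [PP [P under] [NP [Pron he]]]]]]]]
The trees differ in how a recursive rule is bracketed over the same span.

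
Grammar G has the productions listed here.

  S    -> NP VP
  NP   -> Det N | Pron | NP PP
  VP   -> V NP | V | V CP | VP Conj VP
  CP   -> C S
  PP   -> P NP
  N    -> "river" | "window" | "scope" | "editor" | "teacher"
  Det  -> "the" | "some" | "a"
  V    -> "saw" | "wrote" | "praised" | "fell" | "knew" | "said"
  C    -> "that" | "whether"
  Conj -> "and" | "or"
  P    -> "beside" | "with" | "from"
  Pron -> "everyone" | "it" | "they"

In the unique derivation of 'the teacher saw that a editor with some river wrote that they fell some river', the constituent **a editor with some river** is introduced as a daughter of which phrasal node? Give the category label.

S
  NP
    Det: the
    N: teacher
  VP
    V: saw
    CP
      C: that
      S
        NP
          NP
            Det: a
            N: editor
          PP
            P: with
            NP
              Det: some
              N: river
        VP
          V: wrote
          CP
            C: that
            S
              NP
                Pron: they
              VP
                V: fell
                NP
                  Det: some
                  N: river
The span 'a editor with some river' is the NP node built by NP → NP PP.
Its mother is the S built by S → NP VP.

S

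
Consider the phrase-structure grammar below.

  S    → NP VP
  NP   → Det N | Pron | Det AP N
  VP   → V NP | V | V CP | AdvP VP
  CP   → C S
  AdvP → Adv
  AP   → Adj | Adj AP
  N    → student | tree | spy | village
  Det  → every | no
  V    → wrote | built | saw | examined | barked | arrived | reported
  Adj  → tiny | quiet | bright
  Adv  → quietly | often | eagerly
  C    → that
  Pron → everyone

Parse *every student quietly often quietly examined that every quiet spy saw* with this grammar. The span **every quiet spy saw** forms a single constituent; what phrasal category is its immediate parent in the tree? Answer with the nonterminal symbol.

[S [NP [Det every] [N student]] [VP [AdvP [Adv quietly]] [VP [AdvP [Adv often]] [VP [AdvP [Adv quietly]] [VP [V examined] [CP [C that] [S [NP [Det every] [AP [Adj quiet]] [N spy]] [VP [V saw]]]]]]]]]
The span 'every quiet spy saw' is the S node built by S → NP VP.
Its mother is the CP built by CP → C S.

CP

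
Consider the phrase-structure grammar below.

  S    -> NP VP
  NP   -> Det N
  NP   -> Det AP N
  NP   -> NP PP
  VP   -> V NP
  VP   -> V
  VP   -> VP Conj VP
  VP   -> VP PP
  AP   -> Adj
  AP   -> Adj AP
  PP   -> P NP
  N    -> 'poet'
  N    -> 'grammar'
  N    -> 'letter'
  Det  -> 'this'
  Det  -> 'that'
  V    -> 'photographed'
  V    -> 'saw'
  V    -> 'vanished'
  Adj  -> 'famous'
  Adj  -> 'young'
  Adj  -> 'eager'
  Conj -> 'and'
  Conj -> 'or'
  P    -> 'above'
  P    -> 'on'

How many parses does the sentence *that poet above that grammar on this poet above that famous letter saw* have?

Two of the 5 distinct bracketings:
[S [NP [NP [Det that] [N poet]] [PP [P above] [NP [NP [Det that] [N grammar]] [PP [P on] [NP [NP [Det this] [N poet]] [PP [P above] [NP [Det that] [AP [Adj famous]] [N letter]]]]]]]] [VP [V saw]]]
[S [NP [NP [Det that] [N poet]] [PP [P above] [NP [NP [NP [Det that] [N grammar]] [PP [P on] [NP [Det this] [N poet]]]] [PP [P above] [NP [Det that] [AP [Adj famous]] [N letter]]]]]] [VP [V saw]]]
The trees differ in how a recursive rule is bracketed over the same span.

5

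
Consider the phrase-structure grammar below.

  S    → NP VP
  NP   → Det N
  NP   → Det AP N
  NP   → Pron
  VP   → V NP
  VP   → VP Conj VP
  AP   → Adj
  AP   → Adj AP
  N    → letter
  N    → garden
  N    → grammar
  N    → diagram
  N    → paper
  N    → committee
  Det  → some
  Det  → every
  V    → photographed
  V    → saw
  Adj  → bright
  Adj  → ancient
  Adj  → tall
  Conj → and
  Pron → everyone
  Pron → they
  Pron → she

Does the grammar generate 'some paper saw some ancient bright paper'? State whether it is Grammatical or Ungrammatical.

Grammatical

[S [NP [Det some] [N paper]] [VP [V saw] [NP [Det some] [AP [Adj ancient] [AP [Adj bright]]] [N paper]]]]
Each bracket corresponds to one application of a listed rule, so the string is derivable from S.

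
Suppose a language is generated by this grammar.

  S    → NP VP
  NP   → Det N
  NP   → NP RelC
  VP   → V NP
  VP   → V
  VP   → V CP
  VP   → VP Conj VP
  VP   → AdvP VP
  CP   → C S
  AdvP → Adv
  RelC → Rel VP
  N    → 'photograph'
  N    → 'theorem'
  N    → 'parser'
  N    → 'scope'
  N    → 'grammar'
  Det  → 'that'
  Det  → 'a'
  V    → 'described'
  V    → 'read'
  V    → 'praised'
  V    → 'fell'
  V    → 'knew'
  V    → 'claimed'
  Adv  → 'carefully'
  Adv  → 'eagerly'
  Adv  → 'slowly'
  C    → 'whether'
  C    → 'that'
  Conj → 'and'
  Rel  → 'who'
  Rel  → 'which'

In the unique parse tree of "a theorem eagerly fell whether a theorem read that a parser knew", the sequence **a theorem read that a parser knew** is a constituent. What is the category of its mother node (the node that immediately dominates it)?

CP

[S [NP [Det a] [N theorem]] [VP [AdvP [Adv eagerly]] [VP [V fell] [CP [C whether] [S [NP [Det a] [N theorem]] [VP [V read] [CP [C that] [S [NP [Det a] [N parser]] [VP [V knew]]]]]]]]]]
The span 'a theorem read that a parser knew' is the S node built by S → NP VP.
Its mother is the CP built by CP → C S.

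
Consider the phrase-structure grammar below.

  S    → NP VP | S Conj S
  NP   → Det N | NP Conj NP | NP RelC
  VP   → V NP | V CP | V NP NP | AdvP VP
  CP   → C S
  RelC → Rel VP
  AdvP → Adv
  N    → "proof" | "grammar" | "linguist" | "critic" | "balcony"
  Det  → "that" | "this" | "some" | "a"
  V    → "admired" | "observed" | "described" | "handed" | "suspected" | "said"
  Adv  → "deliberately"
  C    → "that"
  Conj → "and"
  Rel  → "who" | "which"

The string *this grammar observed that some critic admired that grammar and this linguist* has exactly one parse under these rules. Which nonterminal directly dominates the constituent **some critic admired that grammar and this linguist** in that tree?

[S [NP [Det this] [N grammar]] [VP [V observed] [CP [C that] [S [NP [Det some] [N critic]] [VP [V admired] [NP [NP [Det that] [N grammar]] [Conj and] [NP [Det this] [N linguist]]]]]]]]
The span 'some critic admired that grammar and this linguist' is the S node built by S → NP VP.
Its mother is the CP built by CP → C S.

CP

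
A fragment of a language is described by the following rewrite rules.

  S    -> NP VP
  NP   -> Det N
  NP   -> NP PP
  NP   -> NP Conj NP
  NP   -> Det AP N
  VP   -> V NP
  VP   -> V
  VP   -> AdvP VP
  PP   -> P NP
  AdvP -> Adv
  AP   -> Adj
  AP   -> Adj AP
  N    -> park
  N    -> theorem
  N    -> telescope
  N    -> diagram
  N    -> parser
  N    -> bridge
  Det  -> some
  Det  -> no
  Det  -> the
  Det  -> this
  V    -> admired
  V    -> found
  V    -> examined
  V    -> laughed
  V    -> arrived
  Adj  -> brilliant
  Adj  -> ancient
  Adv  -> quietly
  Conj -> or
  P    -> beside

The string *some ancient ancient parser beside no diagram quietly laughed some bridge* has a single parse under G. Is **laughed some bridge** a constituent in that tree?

Yes

[S [NP [NP [Det some] [AP [Adj ancient] [AP [Adj ancient]]] [N parser]] [PP [P beside] [NP [Det no] [N diagram]]]] [VP [AdvP [Adv quietly]] [VP [V laughed] [NP [Det some] [N bridge]]]]]
The words 'laughed some bridge' are exhaustively dominated by a single VP node (built by VP → V NP), so they form a constituent.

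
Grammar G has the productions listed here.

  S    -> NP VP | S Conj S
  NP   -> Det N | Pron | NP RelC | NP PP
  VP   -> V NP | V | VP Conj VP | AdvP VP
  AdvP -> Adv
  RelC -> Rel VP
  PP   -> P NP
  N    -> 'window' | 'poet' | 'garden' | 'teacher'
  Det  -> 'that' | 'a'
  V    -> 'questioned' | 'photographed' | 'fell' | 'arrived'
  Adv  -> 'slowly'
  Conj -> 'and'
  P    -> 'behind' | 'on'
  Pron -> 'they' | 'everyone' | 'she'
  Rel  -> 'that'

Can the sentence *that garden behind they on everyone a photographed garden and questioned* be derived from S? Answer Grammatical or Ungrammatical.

A Pron word can never sit immediately before a Det word in any string this grammar generates, so the substring 'everyone a' rules out a derivation.

Ungrammatical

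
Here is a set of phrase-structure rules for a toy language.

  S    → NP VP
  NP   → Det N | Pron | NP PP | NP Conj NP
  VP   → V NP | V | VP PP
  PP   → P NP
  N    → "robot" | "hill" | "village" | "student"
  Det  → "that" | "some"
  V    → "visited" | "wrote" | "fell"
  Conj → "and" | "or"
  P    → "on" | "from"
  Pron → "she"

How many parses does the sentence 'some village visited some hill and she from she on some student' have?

Two of the 9 distinct bracketings:
[S [NP [Det some] [N village]] [VP [V visited] [NP [NP [NP [Det some] [N hill]] [Conj and] [NP [Pron she]]] [PP [P from] [NP [NP [Pron she]] [PP [P on] [NP [Det some] [N student]]]]]]]]
[S [NP [Det some] [N village]] [VP [V visited] [NP [NP [NP [NP [Det some] [N hill]] [Conj and] [NP [Pron she]]] [PP [P from] [NP [Pron she]]]] [PP [P on] [NP [Det some] [N student]]]]]]
The trees differ in how a recursive rule is bracketed over the same span.

9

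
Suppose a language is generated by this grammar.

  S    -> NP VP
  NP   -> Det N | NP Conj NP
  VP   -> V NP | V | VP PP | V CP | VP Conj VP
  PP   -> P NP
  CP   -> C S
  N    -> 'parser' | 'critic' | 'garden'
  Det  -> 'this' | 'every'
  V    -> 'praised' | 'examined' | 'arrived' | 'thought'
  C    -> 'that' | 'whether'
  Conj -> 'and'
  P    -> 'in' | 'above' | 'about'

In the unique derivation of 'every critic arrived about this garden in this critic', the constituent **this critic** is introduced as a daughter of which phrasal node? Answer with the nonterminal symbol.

PP

S
  NP
    Det: every
    N: critic
  VP
    VP
      VP
        V: arrived
      PP
        P: about
        NP
          Det: this
          N: garden
    PP
      P: in
      NP
        Det: this
        N: critic
The span 'this critic' is the NP node built by NP → Det N.
Its mother is the PP built by PP → P NP.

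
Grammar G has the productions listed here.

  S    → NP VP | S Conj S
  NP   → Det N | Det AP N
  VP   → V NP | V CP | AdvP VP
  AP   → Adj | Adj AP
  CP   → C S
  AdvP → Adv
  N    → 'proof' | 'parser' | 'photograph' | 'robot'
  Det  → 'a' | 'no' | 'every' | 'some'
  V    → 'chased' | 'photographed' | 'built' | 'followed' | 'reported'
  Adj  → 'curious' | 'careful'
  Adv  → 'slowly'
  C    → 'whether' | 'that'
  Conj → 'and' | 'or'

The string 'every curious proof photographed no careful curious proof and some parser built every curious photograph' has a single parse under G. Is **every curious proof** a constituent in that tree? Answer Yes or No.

Yes

[S [S [NP [Det every] [AP [Adj curious]] [N proof]] [VP [V photographed] [NP [Det no] [AP [Adj careful] [AP [Adj curious]]] [N proof]]]] [Conj and] [S [NP [Det some] [N parser]] [VP [V built] [NP [Det every] [AP [Adj curious]] [N photograph]]]]]
The words 'every curious proof' are exhaustively dominated by a single NP node (built by NP → Det AP N), so they form a constituent.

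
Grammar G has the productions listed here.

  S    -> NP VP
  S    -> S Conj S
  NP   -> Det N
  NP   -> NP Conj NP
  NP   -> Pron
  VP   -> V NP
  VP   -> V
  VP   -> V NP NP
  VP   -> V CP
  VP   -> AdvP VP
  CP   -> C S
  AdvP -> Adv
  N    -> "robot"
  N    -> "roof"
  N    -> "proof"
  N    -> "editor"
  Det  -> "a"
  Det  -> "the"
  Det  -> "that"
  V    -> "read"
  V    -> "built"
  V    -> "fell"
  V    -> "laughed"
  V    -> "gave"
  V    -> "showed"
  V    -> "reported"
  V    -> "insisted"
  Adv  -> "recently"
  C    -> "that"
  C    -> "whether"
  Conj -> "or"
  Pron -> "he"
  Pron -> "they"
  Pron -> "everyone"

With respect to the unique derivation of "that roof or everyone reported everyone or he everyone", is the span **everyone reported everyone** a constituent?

No

[S [NP [NP [Det that] [N roof]] [Conj or] [NP [Pron everyone]]] [VP [V reported] [NP [NP [Pron everyone]] [Conj or] [NP [Pron he]]] [NP [Pron everyone]]]]
The smallest constituent containing 'everyone reported everyone' is the S spanning 'that roof or everyone reported everyone or he everyone'; no single node in the tree dominates exactly the given words.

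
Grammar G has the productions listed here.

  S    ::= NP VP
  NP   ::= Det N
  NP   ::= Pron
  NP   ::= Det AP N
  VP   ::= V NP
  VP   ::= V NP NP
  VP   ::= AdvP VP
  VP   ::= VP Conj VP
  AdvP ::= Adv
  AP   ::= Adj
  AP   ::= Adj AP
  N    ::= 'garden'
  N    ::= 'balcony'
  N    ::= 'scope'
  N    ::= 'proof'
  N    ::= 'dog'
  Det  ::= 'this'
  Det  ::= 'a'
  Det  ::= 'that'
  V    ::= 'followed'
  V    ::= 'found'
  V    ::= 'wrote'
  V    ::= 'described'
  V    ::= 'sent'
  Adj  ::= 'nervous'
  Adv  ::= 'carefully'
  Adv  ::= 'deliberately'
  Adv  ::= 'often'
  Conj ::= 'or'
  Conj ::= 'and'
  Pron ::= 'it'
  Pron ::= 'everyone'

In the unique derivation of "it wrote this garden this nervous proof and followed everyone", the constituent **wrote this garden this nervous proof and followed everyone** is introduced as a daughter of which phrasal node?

S
  NP
    Pron: it
  VP
    VP
      V: wrote
      NP
        Det: this
        N: garden
      NP
        Det: this
        AP
          Adj: nervous
        N: proof
    Conj: and
    VP
      V: followed
      NP
        Pron: everyone
The span 'wrote this garden this nervous proof and followed everyone' is the VP node built by VP → VP Conj VP.
Its mother is the S built by S → NP VP.

S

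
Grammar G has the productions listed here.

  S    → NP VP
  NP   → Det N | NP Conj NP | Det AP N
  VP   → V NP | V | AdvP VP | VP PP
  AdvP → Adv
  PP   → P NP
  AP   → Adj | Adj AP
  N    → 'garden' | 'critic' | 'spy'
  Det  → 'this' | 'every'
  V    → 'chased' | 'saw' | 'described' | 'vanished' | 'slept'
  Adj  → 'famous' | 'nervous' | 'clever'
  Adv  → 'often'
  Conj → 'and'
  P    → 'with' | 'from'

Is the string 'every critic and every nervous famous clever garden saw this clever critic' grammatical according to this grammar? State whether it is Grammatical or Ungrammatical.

Grammatical

[S [NP [NP [Det every] [N critic]] [Conj and] [NP [Det every] [AP [Adj nervous] [AP [Adj famous] [AP [Adj clever]]]] [N garden]]] [VP [V saw] [NP [Det this] [AP [Adj clever]] [N critic]]]]
The bracketing above is licensed at every node by one of the given productions, with S at the root.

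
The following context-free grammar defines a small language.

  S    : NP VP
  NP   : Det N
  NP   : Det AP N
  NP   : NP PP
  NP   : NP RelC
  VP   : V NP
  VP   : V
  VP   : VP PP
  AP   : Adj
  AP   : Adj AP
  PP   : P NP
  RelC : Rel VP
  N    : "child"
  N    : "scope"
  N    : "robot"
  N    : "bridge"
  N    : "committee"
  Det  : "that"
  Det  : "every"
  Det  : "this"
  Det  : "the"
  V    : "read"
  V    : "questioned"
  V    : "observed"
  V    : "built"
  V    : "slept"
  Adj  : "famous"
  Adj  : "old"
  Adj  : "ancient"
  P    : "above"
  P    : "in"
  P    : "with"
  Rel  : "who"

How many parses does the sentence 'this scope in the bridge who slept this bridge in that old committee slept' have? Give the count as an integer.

Two of the 7 distinct bracketings:
[S [NP [NP [Det this] [N scope]] [PP [P in] [NP [NP [NP [Det the] [N bridge]] [RelC [Rel who] [VP [V slept] [NP [Det this] [N bridge]]]]] [PP [P in] [NP [Det that] [AP [Adj old]] [N committee]]]]]] [VP [V slept]]]
[S [NP [NP [Det this] [N scope]] [PP [P in] [NP [NP [Det the] [N bridge]] [RelC [Rel who] [VP [V slept] [NP [NP [Det this] [N bridge]] [PP [P in] [NP [Det that] [AP [Adj old]] [N committee]]]]]]]]] [VP [V slept]]]
The trees differ in how a recursive rule is bracketed over the same span.

7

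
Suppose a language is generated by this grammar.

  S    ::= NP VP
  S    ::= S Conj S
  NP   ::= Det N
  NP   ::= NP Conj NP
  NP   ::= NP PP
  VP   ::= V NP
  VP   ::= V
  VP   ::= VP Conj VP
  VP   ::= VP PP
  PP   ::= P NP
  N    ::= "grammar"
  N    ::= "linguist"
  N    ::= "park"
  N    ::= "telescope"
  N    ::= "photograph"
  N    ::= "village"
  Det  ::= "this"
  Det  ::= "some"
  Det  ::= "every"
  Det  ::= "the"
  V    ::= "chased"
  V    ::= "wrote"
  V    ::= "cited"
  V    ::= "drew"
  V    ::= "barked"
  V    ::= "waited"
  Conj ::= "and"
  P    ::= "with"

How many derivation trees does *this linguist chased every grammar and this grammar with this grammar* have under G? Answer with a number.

3

Two of the 3 distinct bracketings:
[S [NP [Det this] [N linguist]] [VP [V chased] [NP [NP [Det every] [N grammar]] [Conj and] [NP [NP [Det this] [N grammar]] [PP [P with] [NP [Det this] [N grammar]]]]]]]
[S [NP [Det this] [N linguist]] [VP [V chased] [NP [NP [NP [Det every] [N grammar]] [Conj and] [NP [Det this] [N grammar]]] [PP [P with] [NP [Det this] [N grammar]]]]]]
The trees differ in how a recursive rule is bracketed over the same span.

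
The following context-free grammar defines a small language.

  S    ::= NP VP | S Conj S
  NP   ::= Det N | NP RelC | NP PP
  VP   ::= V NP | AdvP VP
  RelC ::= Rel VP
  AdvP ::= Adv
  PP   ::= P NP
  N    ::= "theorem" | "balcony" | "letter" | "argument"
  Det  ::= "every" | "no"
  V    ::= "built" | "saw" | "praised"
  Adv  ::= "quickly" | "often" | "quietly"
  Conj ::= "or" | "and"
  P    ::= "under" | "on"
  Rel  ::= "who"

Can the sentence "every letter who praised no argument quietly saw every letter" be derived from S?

Grammatical

[S [NP [NP [Det every] [N letter]] [RelC [Rel who] [VP [V praised] [NP [Det no] [N argument]]]]] [VP [AdvP [Adv quietly]] [VP [V saw] [NP [Det every] [N letter]]]]]
Every word is introduced by a lexical rule and the phrasal rules combine the resulting categories into a single S.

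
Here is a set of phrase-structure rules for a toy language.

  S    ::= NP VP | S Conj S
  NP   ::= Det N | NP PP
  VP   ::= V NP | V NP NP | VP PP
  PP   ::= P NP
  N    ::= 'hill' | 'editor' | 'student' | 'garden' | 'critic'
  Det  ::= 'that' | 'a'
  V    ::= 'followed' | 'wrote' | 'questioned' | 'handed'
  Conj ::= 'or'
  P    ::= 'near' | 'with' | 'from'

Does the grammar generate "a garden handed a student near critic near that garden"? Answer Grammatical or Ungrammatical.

A P word can never sit immediately before an N word in any string this grammar generates, so the substring 'near critic' rules out a derivation.

Ungrammatical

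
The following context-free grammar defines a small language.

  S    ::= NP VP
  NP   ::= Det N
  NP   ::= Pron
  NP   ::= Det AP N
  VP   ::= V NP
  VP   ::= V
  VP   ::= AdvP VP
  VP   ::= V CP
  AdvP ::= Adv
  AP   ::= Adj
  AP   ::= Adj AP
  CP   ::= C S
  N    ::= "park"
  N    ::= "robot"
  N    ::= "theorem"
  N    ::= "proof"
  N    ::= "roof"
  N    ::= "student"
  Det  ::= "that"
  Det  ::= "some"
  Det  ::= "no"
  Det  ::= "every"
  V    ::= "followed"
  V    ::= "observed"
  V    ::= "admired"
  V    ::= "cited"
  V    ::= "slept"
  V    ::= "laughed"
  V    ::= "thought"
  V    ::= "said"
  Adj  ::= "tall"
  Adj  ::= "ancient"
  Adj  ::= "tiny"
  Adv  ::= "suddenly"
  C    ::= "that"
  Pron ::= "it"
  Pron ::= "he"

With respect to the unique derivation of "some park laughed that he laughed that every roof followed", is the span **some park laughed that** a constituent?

No

[S [NP [Det some] [N park]] [VP [V laughed] [CP [C that] [S [NP [Pron he]] [VP [V laughed] [CP [C that] [S [NP [Det every] [N roof]] [VP [V followed]]]]]]]]]
The smallest constituent containing 'some park laughed that' is the S spanning 'some park laughed that he laughed that every roof followed'; no single node in the tree dominates exactly the given words.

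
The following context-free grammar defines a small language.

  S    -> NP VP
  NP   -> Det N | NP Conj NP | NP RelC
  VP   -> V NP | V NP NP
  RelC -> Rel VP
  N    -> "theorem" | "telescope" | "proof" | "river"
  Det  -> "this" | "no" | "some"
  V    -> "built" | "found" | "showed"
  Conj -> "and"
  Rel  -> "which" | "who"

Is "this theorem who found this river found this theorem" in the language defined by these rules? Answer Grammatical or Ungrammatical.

Grammatical

S
  NP
    NP
      Det: this
      N: theorem
    RelC
      Rel: who
      VP
        V: found
        NP
          Det: this
          N: river
  VP
    V: found
    NP
      Det: this
      N: theorem
The bracketing above is licensed at every node by one of the given productions, with S at the root.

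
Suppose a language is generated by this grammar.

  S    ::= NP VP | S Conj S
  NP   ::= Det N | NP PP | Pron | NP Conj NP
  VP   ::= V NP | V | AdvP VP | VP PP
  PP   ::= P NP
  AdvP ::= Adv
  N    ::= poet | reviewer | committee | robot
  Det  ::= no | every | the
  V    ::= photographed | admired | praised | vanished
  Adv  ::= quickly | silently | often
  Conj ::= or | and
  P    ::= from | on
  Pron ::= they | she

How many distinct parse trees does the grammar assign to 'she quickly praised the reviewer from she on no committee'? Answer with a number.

Two of the 9 distinct bracketings:
[S [NP [Pron she]] [VP [AdvP [Adv quickly]] [VP [V praised] [NP [NP [Det the] [N reviewer]] [PP [P from] [NP [NP [Pron she]] [PP [P on] [NP [Det no] [N committee]]]]]]]]]
[S [NP [Pron she]] [VP [AdvP [Adv quickly]] [VP [V praised] [NP [NP [NP [Det the] [N reviewer]] [PP [P from] [NP [Pron she]]]] [PP [P on] [NP [Det no] [N committee]]]]]]]
The trees differ in how a recursive rule is bracketed over the same span.

9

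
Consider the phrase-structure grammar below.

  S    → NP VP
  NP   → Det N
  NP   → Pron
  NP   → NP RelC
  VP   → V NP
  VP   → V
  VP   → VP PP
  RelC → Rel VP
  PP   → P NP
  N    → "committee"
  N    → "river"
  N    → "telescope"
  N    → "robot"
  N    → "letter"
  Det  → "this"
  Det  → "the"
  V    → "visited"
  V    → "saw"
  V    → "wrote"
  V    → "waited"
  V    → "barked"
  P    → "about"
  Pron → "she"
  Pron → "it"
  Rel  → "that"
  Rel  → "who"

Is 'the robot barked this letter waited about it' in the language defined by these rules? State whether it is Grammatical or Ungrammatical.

Ungrammatical

For S → NP VP, the only prefix that parses as NP is 'the robot', but the remainder 'barked this letter waited about it' is not a VP under these rules.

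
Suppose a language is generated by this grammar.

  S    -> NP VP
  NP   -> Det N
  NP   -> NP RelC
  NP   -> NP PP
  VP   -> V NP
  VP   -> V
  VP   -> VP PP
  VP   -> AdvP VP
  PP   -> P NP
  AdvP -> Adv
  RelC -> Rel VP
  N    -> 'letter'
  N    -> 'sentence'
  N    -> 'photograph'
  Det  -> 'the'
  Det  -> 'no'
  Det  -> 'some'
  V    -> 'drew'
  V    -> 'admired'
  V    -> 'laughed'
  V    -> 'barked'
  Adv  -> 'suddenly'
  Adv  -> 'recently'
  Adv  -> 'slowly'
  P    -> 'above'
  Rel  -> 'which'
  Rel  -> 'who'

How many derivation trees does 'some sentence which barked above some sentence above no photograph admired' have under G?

5

Two of the 5 distinct bracketings:
[S [NP [NP [Det some] [N sentence]] [RelC [Rel which] [VP [VP [V barked]] [PP [P above] [NP [NP [Det some] [N sentence]] [PP [P above] [NP [Det no] [N photograph]]]]]]]] [VP [V admired]]]
[S [NP [NP [Det some] [N sentence]] [RelC [Rel which] [VP [VP [VP [V barked]] [PP [P above] [NP [Det some] [N sentence]]]] [PP [P above] [NP [Det no] [N photograph]]]]]] [VP [V admired]]]
The difference turns on whether NP → NP PP is used at the relevant span, versus an alternative expansion of NP.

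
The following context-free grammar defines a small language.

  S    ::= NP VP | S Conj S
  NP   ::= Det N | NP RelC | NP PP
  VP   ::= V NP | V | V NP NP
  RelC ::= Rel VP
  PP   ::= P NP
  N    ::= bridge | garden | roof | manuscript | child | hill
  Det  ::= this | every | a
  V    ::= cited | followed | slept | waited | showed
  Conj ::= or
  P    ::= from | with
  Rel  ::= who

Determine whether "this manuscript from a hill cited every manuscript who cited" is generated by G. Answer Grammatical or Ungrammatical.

Grammatical

[S [NP [NP [Det this] [N manuscript]] [PP [P from] [NP [Det a] [N hill]]]] [VP [V cited] [NP [NP [Det every] [N manuscript]] [RelC [Rel who] [VP [V cited]]]]]]
The bracketing above is licensed at every node by one of the given productions, with S at the root.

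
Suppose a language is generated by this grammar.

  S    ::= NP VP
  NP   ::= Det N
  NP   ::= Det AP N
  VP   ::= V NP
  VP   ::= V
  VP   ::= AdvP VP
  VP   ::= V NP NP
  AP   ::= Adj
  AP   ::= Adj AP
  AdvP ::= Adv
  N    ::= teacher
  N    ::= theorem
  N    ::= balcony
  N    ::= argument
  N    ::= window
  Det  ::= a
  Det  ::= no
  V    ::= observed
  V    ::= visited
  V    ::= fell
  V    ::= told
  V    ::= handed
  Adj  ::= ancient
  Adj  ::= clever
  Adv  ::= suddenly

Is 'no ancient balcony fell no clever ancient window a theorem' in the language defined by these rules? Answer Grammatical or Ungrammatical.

S
  NP
    Det: no
    AP
      Adj: ancient
    N: balcony
  VP
    V: fell
    NP
      Det: no
      AP
        Adj: clever
        AP
          Adj: ancient
      N: window
    NP
      Det: a
      N: theorem
Each bracket corresponds to one application of a listed rule, so the string is derivable from S.

Grammatical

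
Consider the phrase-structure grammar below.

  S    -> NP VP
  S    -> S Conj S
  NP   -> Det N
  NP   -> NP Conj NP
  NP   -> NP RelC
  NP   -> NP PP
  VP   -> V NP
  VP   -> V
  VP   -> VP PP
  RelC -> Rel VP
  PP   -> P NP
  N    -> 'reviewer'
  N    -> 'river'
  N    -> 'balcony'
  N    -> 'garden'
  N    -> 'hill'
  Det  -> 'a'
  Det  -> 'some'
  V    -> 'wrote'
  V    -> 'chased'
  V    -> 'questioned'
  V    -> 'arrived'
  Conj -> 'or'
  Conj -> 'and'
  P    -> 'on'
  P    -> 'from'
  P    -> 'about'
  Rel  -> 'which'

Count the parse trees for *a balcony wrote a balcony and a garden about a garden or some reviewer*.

Two of the 6 distinct bracketings:
[S [NP [Det a] [N balcony]] [VP [V wrote] [NP [NP [Det a] [N balcony]] [Conj and] [NP [NP [NP [Det a] [N garden]] [PP [P about] [NP [Det a] [N garden]]]] [Conj or] [NP [Det some] [N reviewer]]]]]]
[S [NP [Det a] [N balcony]] [VP [V wrote] [NP [NP [Det a] [N balcony]] [Conj and] [NP [NP [Det a] [N garden]] [PP [P about] [NP [NP [Det a] [N garden]] [Conj or] [NP [Det some] [N reviewer]]]]]]]]
The trees differ in how a recursive rule is bracketed over the same span.

6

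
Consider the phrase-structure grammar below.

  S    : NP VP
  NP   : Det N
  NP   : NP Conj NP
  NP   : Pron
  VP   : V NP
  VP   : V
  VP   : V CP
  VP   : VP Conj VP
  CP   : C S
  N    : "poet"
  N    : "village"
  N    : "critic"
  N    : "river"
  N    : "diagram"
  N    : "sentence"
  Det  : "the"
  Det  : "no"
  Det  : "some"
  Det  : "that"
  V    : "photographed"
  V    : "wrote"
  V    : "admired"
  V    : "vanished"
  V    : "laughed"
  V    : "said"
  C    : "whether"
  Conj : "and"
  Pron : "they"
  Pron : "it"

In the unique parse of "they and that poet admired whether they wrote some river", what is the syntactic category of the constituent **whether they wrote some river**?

CP

[S [NP [NP [Pron they]] [Conj and] [NP [Det that] [N poet]]] [VP [V admired] [CP [C whether] [S [NP [Pron they]] [VP [V wrote] [NP [Det some] [N river]]]]]]]
The span 'whether they wrote some river' is the CP node built by CP → C S.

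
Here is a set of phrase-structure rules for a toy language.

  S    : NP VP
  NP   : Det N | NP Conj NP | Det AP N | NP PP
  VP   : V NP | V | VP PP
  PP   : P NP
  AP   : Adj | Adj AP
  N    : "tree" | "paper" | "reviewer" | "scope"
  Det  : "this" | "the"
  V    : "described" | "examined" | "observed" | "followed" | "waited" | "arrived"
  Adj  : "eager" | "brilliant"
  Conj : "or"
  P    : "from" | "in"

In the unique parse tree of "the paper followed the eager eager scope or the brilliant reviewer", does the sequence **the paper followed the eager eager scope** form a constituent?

No

[S [NP [Det the] [N paper]] [VP [V followed] [NP [NP [Det the] [AP [Adj eager] [AP [Adj eager]]] [N scope]] [Conj or] [NP [Det the] [AP [Adj brilliant]] [N reviewer]]]]]
The smallest constituent containing 'the paper followed the eager eager scope' is the S spanning 'the paper followed the eager eager scope or the brilliant reviewer'; no single node in the tree dominates exactly the given words.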